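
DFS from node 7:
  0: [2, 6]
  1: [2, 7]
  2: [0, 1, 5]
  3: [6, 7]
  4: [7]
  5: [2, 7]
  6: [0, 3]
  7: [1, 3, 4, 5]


Visit 7, push [5, 4, 3, 1]
Visit 1, push [2]
Visit 2, push [5, 0]
Visit 0, push [6]
Visit 6, push [3]
Visit 3, push []
Visit 5, push []
Visit 4, push []

DFS order: [7, 1, 2, 0, 6, 3, 5, 4]


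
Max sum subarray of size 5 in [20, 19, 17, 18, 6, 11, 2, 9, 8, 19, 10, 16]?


[0:5]: 80
[1:6]: 71
[2:7]: 54
[3:8]: 46
[4:9]: 36
[5:10]: 49
[6:11]: 48
[7:12]: 62

Max: 80 at [0:5]


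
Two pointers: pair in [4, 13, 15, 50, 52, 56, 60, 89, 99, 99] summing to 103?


lo=0(4)+hi=9(99)=103

Yes: 4+99=103


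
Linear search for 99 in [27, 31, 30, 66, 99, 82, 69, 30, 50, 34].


i=0: 27!=99
i=1: 31!=99
i=2: 30!=99
i=3: 66!=99
i=4: 99==99 found!

Found at 4, 5 comps


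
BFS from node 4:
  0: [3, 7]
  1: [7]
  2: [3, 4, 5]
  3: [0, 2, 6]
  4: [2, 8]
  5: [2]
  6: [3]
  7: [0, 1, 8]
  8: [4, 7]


Visit 4, enqueue [2, 8]
Visit 2, enqueue [3, 5]
Visit 8, enqueue [7]
Visit 3, enqueue [0, 6]
Visit 5, enqueue []
Visit 7, enqueue [1]
Visit 0, enqueue []
Visit 6, enqueue []
Visit 1, enqueue []

BFS order: [4, 2, 8, 3, 5, 7, 0, 6, 1]


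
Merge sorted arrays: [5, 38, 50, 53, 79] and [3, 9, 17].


Take 3 from B
Take 5 from A
Take 9 from B
Take 17 from B

Merged: [3, 5, 9, 17, 38, 50, 53, 79]


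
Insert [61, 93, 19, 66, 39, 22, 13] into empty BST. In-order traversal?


Insert 61: root
Insert 93: R from 61
Insert 19: L from 61
Insert 66: R from 61 -> L from 93
Insert 39: L from 61 -> R from 19
Insert 22: L from 61 -> R from 19 -> L from 39
Insert 13: L from 61 -> L from 19

In-order: [13, 19, 22, 39, 61, 66, 93]


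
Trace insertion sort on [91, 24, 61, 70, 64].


Initial: [91, 24, 61, 70, 64]
Insert 24: [24, 91, 61, 70, 64]
Insert 61: [24, 61, 91, 70, 64]
Insert 70: [24, 61, 70, 91, 64]
Insert 64: [24, 61, 64, 70, 91]

Sorted: [24, 61, 64, 70, 91]


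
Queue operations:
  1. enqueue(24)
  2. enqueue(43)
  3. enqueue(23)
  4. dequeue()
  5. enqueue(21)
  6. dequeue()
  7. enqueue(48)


enqueue(24) -> [24]
enqueue(43) -> [24, 43]
enqueue(23) -> [24, 43, 23]
dequeue()->24, [43, 23]
enqueue(21) -> [43, 23, 21]
dequeue()->43, [23, 21]
enqueue(48) -> [23, 21, 48]

Final queue: [23, 21, 48]


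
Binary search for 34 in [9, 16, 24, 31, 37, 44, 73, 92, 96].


Step 1: lo=0, hi=8, mid=4, val=37
Step 2: lo=0, hi=3, mid=1, val=16
Step 3: lo=2, hi=3, mid=2, val=24
Step 4: lo=3, hi=3, mid=3, val=31

Not found


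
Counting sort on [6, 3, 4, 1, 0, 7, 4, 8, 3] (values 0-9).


Input: [6, 3, 4, 1, 0, 7, 4, 8, 3]
Counts: [1, 1, 0, 2, 2, 0, 1, 1, 1, 0]

Sorted: [0, 1, 3, 3, 4, 4, 6, 7, 8]


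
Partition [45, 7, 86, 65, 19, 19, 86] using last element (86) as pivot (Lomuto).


Pivot: 86
  45 <= 86: advance i (no swap)
  7 <= 86: advance i (no swap)
  86 <= 86: advance i (no swap)
  65 <= 86: advance i (no swap)
  19 <= 86: advance i (no swap)
  19 <= 86: advance i (no swap)
Place pivot at 6: [45, 7, 86, 65, 19, 19, 86]

Partitioned: [45, 7, 86, 65, 19, 19, 86]


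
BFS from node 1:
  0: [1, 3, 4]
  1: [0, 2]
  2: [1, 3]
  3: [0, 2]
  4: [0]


Visit 1, enqueue [0, 2]
Visit 0, enqueue [3, 4]
Visit 2, enqueue []
Visit 3, enqueue []
Visit 4, enqueue []

BFS order: [1, 0, 2, 3, 4]


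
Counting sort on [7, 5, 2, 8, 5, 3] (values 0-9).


Input: [7, 5, 2, 8, 5, 3]
Counts: [0, 0, 1, 1, 0, 2, 0, 1, 1, 0]

Sorted: [2, 3, 5, 5, 7, 8]


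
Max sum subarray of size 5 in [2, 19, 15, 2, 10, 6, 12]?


[0:5]: 48
[1:6]: 52
[2:7]: 45

Max: 52 at [1:6]


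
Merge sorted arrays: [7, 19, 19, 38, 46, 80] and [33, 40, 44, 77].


Take 7 from A
Take 19 from A
Take 19 from A
Take 33 from B
Take 38 from A
Take 40 from B
Take 44 from B
Take 46 from A
Take 77 from B

Merged: [7, 19, 19, 33, 38, 40, 44, 46, 77, 80]


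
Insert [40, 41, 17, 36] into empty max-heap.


Insert 40: [40]
Insert 41: [41, 40]
Insert 17: [41, 40, 17]
Insert 36: [41, 40, 17, 36]

Final heap: [41, 40, 17, 36]


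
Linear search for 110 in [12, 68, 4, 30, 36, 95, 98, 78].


i=0: 12!=110
i=1: 68!=110
i=2: 4!=110
i=3: 30!=110
i=4: 36!=110
i=5: 95!=110
i=6: 98!=110
i=7: 78!=110

Not found, 8 comps


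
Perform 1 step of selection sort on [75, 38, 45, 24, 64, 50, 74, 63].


Initial: [75, 38, 45, 24, 64, 50, 74, 63]
Step 1: min=24 at 3
  Swap: [24, 38, 45, 75, 64, 50, 74, 63]

After 1 step: [24, 38, 45, 75, 64, 50, 74, 63]


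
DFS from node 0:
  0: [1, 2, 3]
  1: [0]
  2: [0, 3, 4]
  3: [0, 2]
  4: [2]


Visit 0, push [3, 2, 1]
Visit 1, push []
Visit 2, push [4, 3]
Visit 3, push []
Visit 4, push []

DFS order: [0, 1, 2, 3, 4]


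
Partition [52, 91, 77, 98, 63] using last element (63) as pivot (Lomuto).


Pivot: 63
  52 <= 63: advance i (no swap)
Place pivot at 1: [52, 63, 77, 98, 91]

Partitioned: [52, 63, 77, 98, 91]


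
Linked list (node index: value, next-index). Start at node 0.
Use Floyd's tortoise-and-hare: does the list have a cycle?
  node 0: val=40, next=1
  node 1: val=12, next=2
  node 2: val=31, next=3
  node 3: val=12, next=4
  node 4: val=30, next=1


Floyd's tortoise (slow, +1) and hare (fast, +2):
  init: slow=0, fast=0
  step 1: slow=1, fast=2
  step 2: slow=2, fast=4
  step 3: slow=3, fast=2
  step 4: slow=4, fast=4
  slow == fast at node 4: cycle detected

Cycle: yes


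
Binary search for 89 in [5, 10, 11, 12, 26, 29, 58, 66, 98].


Step 1: lo=0, hi=8, mid=4, val=26
Step 2: lo=5, hi=8, mid=6, val=58
Step 3: lo=7, hi=8, mid=7, val=66
Step 4: lo=8, hi=8, mid=8, val=98

Not found


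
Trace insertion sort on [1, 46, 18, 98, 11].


Initial: [1, 46, 18, 98, 11]
Insert 46: [1, 46, 18, 98, 11]
Insert 18: [1, 18, 46, 98, 11]
Insert 98: [1, 18, 46, 98, 11]
Insert 11: [1, 11, 18, 46, 98]

Sorted: [1, 11, 18, 46, 98]


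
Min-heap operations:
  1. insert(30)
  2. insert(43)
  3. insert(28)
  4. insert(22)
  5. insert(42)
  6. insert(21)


insert(30) -> [30]
insert(43) -> [30, 43]
insert(28) -> [28, 43, 30]
insert(22) -> [22, 28, 30, 43]
insert(42) -> [22, 28, 30, 43, 42]
insert(21) -> [21, 28, 22, 43, 42, 30]

Final heap: [21, 28, 22, 43, 42, 30]


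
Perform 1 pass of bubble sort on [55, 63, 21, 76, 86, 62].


Initial: [55, 63, 21, 76, 86, 62]
Pass 1: [55, 21, 63, 76, 62, 86] (2 swaps)

After 1 pass: [55, 21, 63, 76, 62, 86]


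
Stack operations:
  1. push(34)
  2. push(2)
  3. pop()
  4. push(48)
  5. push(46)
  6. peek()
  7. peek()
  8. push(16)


push(34) -> [34]
push(2) -> [34, 2]
pop()->2, [34]
push(48) -> [34, 48]
push(46) -> [34, 48, 46]
peek()->46
peek()->46
push(16) -> [34, 48, 46, 16]

Final stack: [34, 48, 46, 16]


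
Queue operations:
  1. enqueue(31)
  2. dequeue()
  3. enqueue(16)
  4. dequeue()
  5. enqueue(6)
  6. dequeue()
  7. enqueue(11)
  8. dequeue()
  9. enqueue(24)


enqueue(31) -> [31]
dequeue()->31, []
enqueue(16) -> [16]
dequeue()->16, []
enqueue(6) -> [6]
dequeue()->6, []
enqueue(11) -> [11]
dequeue()->11, []
enqueue(24) -> [24]

Final queue: [24]


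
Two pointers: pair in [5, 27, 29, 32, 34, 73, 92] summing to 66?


lo=0(5)+hi=6(92)=97
lo=0(5)+hi=5(73)=78
lo=0(5)+hi=4(34)=39
lo=1(27)+hi=4(34)=61
lo=2(29)+hi=4(34)=63
lo=3(32)+hi=4(34)=66

Yes: 32+34=66


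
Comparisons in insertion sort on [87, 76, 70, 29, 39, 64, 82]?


Algorithm: insertion sort
Input: [87, 76, 70, 29, 39, 64, 82]
Sorted: [29, 39, 64, 70, 76, 82, 87]

16


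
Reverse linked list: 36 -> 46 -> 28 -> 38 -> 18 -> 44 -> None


Step 1: curr=36, set curr.next=prev(None) | reversed so far: 36
Step 2: curr=46, set curr.next=prev(36) | reversed so far: 46 -> 36
Step 3: curr=28, set curr.next=prev(46) | reversed so far: 28 -> 46 -> 36
Step 4: curr=38, set curr.next=prev(28) | reversed so far: 38 -> 28 -> 46 -> 36
Step 5: curr=18, set curr.next=prev(38) | reversed so far: 18 -> 38 -> 28 -> 46 -> 36
Step 6: curr=44, set curr.next=prev(18) | reversed so far: 44 -> 18 -> 38 -> 28 -> 46 -> 36

44 -> 18 -> 38 -> 28 -> 46 -> 36 -> None


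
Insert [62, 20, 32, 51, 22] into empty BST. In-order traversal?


Insert 62: root
Insert 20: L from 62
Insert 32: L from 62 -> R from 20
Insert 51: L from 62 -> R from 20 -> R from 32
Insert 22: L from 62 -> R from 20 -> L from 32

In-order: [20, 22, 32, 51, 62]


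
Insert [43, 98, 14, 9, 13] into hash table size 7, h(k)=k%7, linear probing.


Insert 43: h=1 -> slot 1
Insert 98: h=0 -> slot 0
Insert 14: h=0, 2 probes -> slot 2
Insert 9: h=2, 1 probes -> slot 3
Insert 13: h=6 -> slot 6

Table: [98, 43, 14, 9, None, None, 13]


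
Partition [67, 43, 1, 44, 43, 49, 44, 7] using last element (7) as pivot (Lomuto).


Pivot: 7
  1 <= 7: swap -> [1, 43, 67, 44, 43, 49, 44, 7]
Place pivot at 1: [1, 7, 67, 44, 43, 49, 44, 43]

Partitioned: [1, 7, 67, 44, 43, 49, 44, 43]


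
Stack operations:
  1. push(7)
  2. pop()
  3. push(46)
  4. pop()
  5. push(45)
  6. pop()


push(7) -> [7]
pop()->7, []
push(46) -> [46]
pop()->46, []
push(45) -> [45]
pop()->45, []

Final stack: []


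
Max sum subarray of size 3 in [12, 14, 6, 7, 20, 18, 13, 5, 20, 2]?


[0:3]: 32
[1:4]: 27
[2:5]: 33
[3:6]: 45
[4:7]: 51
[5:8]: 36
[6:9]: 38
[7:10]: 27

Max: 51 at [4:7]


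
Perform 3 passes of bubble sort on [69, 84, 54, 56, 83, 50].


Initial: [69, 84, 54, 56, 83, 50]
Pass 1: [69, 54, 56, 83, 50, 84] (4 swaps)
Pass 2: [54, 56, 69, 50, 83, 84] (3 swaps)
Pass 3: [54, 56, 50, 69, 83, 84] (1 swaps)

After 3 passes: [54, 56, 50, 69, 83, 84]


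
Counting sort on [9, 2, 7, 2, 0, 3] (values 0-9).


Input: [9, 2, 7, 2, 0, 3]
Counts: [1, 0, 2, 1, 0, 0, 0, 1, 0, 1]

Sorted: [0, 2, 2, 3, 7, 9]


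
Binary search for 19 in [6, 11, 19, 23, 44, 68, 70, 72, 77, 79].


Step 1: lo=0, hi=9, mid=4, val=44
Step 2: lo=0, hi=3, mid=1, val=11
Step 3: lo=2, hi=3, mid=2, val=19

Found at index 2


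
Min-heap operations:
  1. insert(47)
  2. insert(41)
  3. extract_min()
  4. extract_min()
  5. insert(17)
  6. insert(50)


insert(47) -> [47]
insert(41) -> [41, 47]
extract_min()->41, [47]
extract_min()->47, []
insert(17) -> [17]
insert(50) -> [17, 50]

Final heap: [17, 50]


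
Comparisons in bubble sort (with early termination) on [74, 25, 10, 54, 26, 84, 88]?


Algorithm: bubble sort (with early termination)
Input: [74, 25, 10, 54, 26, 84, 88]
Sorted: [10, 25, 26, 54, 74, 84, 88]

15


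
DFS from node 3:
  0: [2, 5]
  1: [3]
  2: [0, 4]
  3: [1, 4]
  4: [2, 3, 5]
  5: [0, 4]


Visit 3, push [4, 1]
Visit 1, push []
Visit 4, push [5, 2]
Visit 2, push [0]
Visit 0, push [5]
Visit 5, push []

DFS order: [3, 1, 4, 2, 0, 5]


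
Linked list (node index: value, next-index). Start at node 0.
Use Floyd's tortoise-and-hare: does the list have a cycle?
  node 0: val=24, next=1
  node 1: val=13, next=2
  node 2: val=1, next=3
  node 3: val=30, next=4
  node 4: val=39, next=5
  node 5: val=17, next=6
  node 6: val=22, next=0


Floyd's tortoise (slow, +1) and hare (fast, +2):
  init: slow=0, fast=0
  step 1: slow=1, fast=2
  step 2: slow=2, fast=4
  step 3: slow=3, fast=6
  step 4: slow=4, fast=1
  step 5: slow=5, fast=3
  step 6: slow=6, fast=5
  step 7: slow=0, fast=0
  slow == fast at node 0: cycle detected

Cycle: yes


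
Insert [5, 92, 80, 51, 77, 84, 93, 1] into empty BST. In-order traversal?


Insert 5: root
Insert 92: R from 5
Insert 80: R from 5 -> L from 92
Insert 51: R from 5 -> L from 92 -> L from 80
Insert 77: R from 5 -> L from 92 -> L from 80 -> R from 51
Insert 84: R from 5 -> L from 92 -> R from 80
Insert 93: R from 5 -> R from 92
Insert 1: L from 5

In-order: [1, 5, 51, 77, 80, 84, 92, 93]


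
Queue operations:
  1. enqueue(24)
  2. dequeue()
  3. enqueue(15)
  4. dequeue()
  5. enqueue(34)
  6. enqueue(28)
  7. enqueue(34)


enqueue(24) -> [24]
dequeue()->24, []
enqueue(15) -> [15]
dequeue()->15, []
enqueue(34) -> [34]
enqueue(28) -> [34, 28]
enqueue(34) -> [34, 28, 34]

Final queue: [34, 28, 34]


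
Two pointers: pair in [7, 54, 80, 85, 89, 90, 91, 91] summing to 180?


lo=0(7)+hi=7(91)=98
lo=1(54)+hi=7(91)=145
lo=2(80)+hi=7(91)=171
lo=3(85)+hi=7(91)=176
lo=4(89)+hi=7(91)=180

Yes: 89+91=180


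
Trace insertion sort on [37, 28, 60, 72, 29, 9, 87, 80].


Initial: [37, 28, 60, 72, 29, 9, 87, 80]
Insert 28: [28, 37, 60, 72, 29, 9, 87, 80]
Insert 60: [28, 37, 60, 72, 29, 9, 87, 80]
Insert 72: [28, 37, 60, 72, 29, 9, 87, 80]
Insert 29: [28, 29, 37, 60, 72, 9, 87, 80]
Insert 9: [9, 28, 29, 37, 60, 72, 87, 80]
Insert 87: [9, 28, 29, 37, 60, 72, 87, 80]
Insert 80: [9, 28, 29, 37, 60, 72, 80, 87]

Sorted: [9, 28, 29, 37, 60, 72, 80, 87]


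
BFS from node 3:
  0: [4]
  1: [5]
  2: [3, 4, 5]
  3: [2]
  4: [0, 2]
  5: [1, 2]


Visit 3, enqueue [2]
Visit 2, enqueue [4, 5]
Visit 4, enqueue [0]
Visit 5, enqueue [1]
Visit 0, enqueue []
Visit 1, enqueue []

BFS order: [3, 2, 4, 5, 0, 1]


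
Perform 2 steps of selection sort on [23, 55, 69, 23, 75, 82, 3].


Initial: [23, 55, 69, 23, 75, 82, 3]
Step 1: min=3 at 6
  Swap: [3, 55, 69, 23, 75, 82, 23]
Step 2: min=23 at 3
  Swap: [3, 23, 69, 55, 75, 82, 23]

After 2 steps: [3, 23, 69, 55, 75, 82, 23]


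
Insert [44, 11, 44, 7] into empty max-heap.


Insert 44: [44]
Insert 11: [44, 11]
Insert 44: [44, 11, 44]
Insert 7: [44, 11, 44, 7]

Final heap: [44, 11, 44, 7]


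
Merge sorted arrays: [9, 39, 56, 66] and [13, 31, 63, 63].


Take 9 from A
Take 13 from B
Take 31 from B
Take 39 from A
Take 56 from A
Take 63 from B
Take 63 from B

Merged: [9, 13, 31, 39, 56, 63, 63, 66]


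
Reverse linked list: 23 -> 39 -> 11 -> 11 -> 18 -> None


Step 1: curr=23, set curr.next=prev(None) | reversed so far: 23
Step 2: curr=39, set curr.next=prev(23) | reversed so far: 39 -> 23
Step 3: curr=11, set curr.next=prev(39) | reversed so far: 11 -> 39 -> 23
Step 4: curr=11, set curr.next=prev(11) | reversed so far: 11 -> 11 -> 39 -> 23
Step 5: curr=18, set curr.next=prev(11) | reversed so far: 18 -> 11 -> 11 -> 39 -> 23

18 -> 11 -> 11 -> 39 -> 23 -> None


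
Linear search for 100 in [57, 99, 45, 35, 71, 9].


i=0: 57!=100
i=1: 99!=100
i=2: 45!=100
i=3: 35!=100
i=4: 71!=100
i=5: 9!=100

Not found, 6 comps


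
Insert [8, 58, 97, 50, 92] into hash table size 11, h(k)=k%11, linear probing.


Insert 8: h=8 -> slot 8
Insert 58: h=3 -> slot 3
Insert 97: h=9 -> slot 9
Insert 50: h=6 -> slot 6
Insert 92: h=4 -> slot 4

Table: [None, None, None, 58, 92, None, 50, None, 8, 97, None]


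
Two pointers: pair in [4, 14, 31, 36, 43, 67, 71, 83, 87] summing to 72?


lo=0(4)+hi=8(87)=91
lo=0(4)+hi=7(83)=87
lo=0(4)+hi=6(71)=75
lo=0(4)+hi=5(67)=71
lo=1(14)+hi=5(67)=81
lo=1(14)+hi=4(43)=57
lo=2(31)+hi=4(43)=74
lo=2(31)+hi=3(36)=67

No pair found


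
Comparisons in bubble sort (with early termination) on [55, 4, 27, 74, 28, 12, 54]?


Algorithm: bubble sort (with early termination)
Input: [55, 4, 27, 74, 28, 12, 54]
Sorted: [4, 12, 27, 28, 54, 55, 74]

20


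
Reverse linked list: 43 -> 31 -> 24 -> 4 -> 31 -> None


Step 1: curr=43, set curr.next=prev(None) | reversed so far: 43
Step 2: curr=31, set curr.next=prev(43) | reversed so far: 31 -> 43
Step 3: curr=24, set curr.next=prev(31) | reversed so far: 24 -> 31 -> 43
Step 4: curr=4, set curr.next=prev(24) | reversed so far: 4 -> 24 -> 31 -> 43
Step 5: curr=31, set curr.next=prev(4) | reversed so far: 31 -> 4 -> 24 -> 31 -> 43

31 -> 4 -> 24 -> 31 -> 43 -> None


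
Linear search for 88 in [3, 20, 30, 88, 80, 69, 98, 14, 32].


i=0: 3!=88
i=1: 20!=88
i=2: 30!=88
i=3: 88==88 found!

Found at 3, 4 comps


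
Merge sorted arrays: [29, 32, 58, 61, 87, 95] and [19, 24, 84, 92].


Take 19 from B
Take 24 from B
Take 29 from A
Take 32 from A
Take 58 from A
Take 61 from A
Take 84 from B
Take 87 from A
Take 92 from B

Merged: [19, 24, 29, 32, 58, 61, 84, 87, 92, 95]


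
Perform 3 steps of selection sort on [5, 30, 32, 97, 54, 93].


Initial: [5, 30, 32, 97, 54, 93]
Step 1: min=5 at 0
  Swap: [5, 30, 32, 97, 54, 93]
Step 2: min=30 at 1
  Swap: [5, 30, 32, 97, 54, 93]
Step 3: min=32 at 2
  Swap: [5, 30, 32, 97, 54, 93]

After 3 steps: [5, 30, 32, 97, 54, 93]


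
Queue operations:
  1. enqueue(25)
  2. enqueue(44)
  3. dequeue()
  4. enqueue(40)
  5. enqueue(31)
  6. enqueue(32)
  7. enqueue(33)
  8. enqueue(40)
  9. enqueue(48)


enqueue(25) -> [25]
enqueue(44) -> [25, 44]
dequeue()->25, [44]
enqueue(40) -> [44, 40]
enqueue(31) -> [44, 40, 31]
enqueue(32) -> [44, 40, 31, 32]
enqueue(33) -> [44, 40, 31, 32, 33]
enqueue(40) -> [44, 40, 31, 32, 33, 40]
enqueue(48) -> [44, 40, 31, 32, 33, 40, 48]

Final queue: [44, 40, 31, 32, 33, 40, 48]


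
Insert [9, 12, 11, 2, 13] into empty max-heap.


Insert 9: [9]
Insert 12: [12, 9]
Insert 11: [12, 9, 11]
Insert 2: [12, 9, 11, 2]
Insert 13: [13, 12, 11, 2, 9]

Final heap: [13, 12, 11, 2, 9]


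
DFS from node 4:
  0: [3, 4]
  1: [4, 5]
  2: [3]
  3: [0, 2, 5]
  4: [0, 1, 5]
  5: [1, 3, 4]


Visit 4, push [5, 1, 0]
Visit 0, push [3]
Visit 3, push [5, 2]
Visit 2, push []
Visit 5, push [1]
Visit 1, push []

DFS order: [4, 0, 3, 2, 5, 1]


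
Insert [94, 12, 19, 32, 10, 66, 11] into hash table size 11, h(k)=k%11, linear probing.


Insert 94: h=6 -> slot 6
Insert 12: h=1 -> slot 1
Insert 19: h=8 -> slot 8
Insert 32: h=10 -> slot 10
Insert 10: h=10, 1 probes -> slot 0
Insert 66: h=0, 2 probes -> slot 2
Insert 11: h=0, 3 probes -> slot 3

Table: [10, 12, 66, 11, None, None, 94, None, 19, None, 32]


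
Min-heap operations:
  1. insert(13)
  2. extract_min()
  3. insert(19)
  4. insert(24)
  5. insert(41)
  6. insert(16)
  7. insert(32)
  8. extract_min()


insert(13) -> [13]
extract_min()->13, []
insert(19) -> [19]
insert(24) -> [19, 24]
insert(41) -> [19, 24, 41]
insert(16) -> [16, 19, 41, 24]
insert(32) -> [16, 19, 41, 24, 32]
extract_min()->16, [19, 24, 41, 32]

Final heap: [19, 24, 41, 32]


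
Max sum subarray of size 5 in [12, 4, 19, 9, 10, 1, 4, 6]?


[0:5]: 54
[1:6]: 43
[2:7]: 43
[3:8]: 30

Max: 54 at [0:5]


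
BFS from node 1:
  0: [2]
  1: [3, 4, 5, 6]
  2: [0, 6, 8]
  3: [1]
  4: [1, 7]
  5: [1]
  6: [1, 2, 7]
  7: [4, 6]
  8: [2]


Visit 1, enqueue [3, 4, 5, 6]
Visit 3, enqueue []
Visit 4, enqueue [7]
Visit 5, enqueue []
Visit 6, enqueue [2]
Visit 7, enqueue []
Visit 2, enqueue [0, 8]
Visit 0, enqueue []
Visit 8, enqueue []

BFS order: [1, 3, 4, 5, 6, 7, 2, 0, 8]


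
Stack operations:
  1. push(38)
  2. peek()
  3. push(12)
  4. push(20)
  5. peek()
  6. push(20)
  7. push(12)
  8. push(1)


push(38) -> [38]
peek()->38
push(12) -> [38, 12]
push(20) -> [38, 12, 20]
peek()->20
push(20) -> [38, 12, 20, 20]
push(12) -> [38, 12, 20, 20, 12]
push(1) -> [38, 12, 20, 20, 12, 1]

Final stack: [38, 12, 20, 20, 12, 1]


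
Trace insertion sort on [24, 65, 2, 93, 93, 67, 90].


Initial: [24, 65, 2, 93, 93, 67, 90]
Insert 65: [24, 65, 2, 93, 93, 67, 90]
Insert 2: [2, 24, 65, 93, 93, 67, 90]
Insert 93: [2, 24, 65, 93, 93, 67, 90]
Insert 93: [2, 24, 65, 93, 93, 67, 90]
Insert 67: [2, 24, 65, 67, 93, 93, 90]
Insert 90: [2, 24, 65, 67, 90, 93, 93]

Sorted: [2, 24, 65, 67, 90, 93, 93]


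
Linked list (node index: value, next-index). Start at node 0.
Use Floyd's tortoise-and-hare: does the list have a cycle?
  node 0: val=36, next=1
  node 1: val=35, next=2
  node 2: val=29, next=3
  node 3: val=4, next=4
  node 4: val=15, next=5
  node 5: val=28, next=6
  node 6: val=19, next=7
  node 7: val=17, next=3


Floyd's tortoise (slow, +1) and hare (fast, +2):
  init: slow=0, fast=0
  step 1: slow=1, fast=2
  step 2: slow=2, fast=4
  step 3: slow=3, fast=6
  step 4: slow=4, fast=3
  step 5: slow=5, fast=5
  slow == fast at node 5: cycle detected

Cycle: yes


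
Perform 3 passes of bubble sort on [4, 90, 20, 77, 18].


Initial: [4, 90, 20, 77, 18]
Pass 1: [4, 20, 77, 18, 90] (3 swaps)
Pass 2: [4, 20, 18, 77, 90] (1 swaps)
Pass 3: [4, 18, 20, 77, 90] (1 swaps)

After 3 passes: [4, 18, 20, 77, 90]


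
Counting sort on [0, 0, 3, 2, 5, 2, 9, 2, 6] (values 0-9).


Input: [0, 0, 3, 2, 5, 2, 9, 2, 6]
Counts: [2, 0, 3, 1, 0, 1, 1, 0, 0, 1]

Sorted: [0, 0, 2, 2, 2, 3, 5, 6, 9]


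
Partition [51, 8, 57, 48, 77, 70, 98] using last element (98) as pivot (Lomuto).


Pivot: 98
  51 <= 98: advance i (no swap)
  8 <= 98: advance i (no swap)
  57 <= 98: advance i (no swap)
  48 <= 98: advance i (no swap)
  77 <= 98: advance i (no swap)
  70 <= 98: advance i (no swap)
Place pivot at 6: [51, 8, 57, 48, 77, 70, 98]

Partitioned: [51, 8, 57, 48, 77, 70, 98]


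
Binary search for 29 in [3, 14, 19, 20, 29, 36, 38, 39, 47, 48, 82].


Step 1: lo=0, hi=10, mid=5, val=36
Step 2: lo=0, hi=4, mid=2, val=19
Step 3: lo=3, hi=4, mid=3, val=20
Step 4: lo=4, hi=4, mid=4, val=29

Found at index 4


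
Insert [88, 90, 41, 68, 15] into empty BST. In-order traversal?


Insert 88: root
Insert 90: R from 88
Insert 41: L from 88
Insert 68: L from 88 -> R from 41
Insert 15: L from 88 -> L from 41

In-order: [15, 41, 68, 88, 90]


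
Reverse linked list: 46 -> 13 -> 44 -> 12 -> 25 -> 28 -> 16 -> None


Step 1: curr=46, set curr.next=prev(None) | reversed so far: 46
Step 2: curr=13, set curr.next=prev(46) | reversed so far: 13 -> 46
Step 3: curr=44, set curr.next=prev(13) | reversed so far: 44 -> 13 -> 46
Step 4: curr=12, set curr.next=prev(44) | reversed so far: 12 -> 44 -> 13 -> 46
Step 5: curr=25, set curr.next=prev(12) | reversed so far: 25 -> 12 -> 44 -> 13 -> 46
Step 6: curr=28, set curr.next=prev(25) | reversed so far: 28 -> 25 -> 12 -> 44 -> 13 -> 46
Step 7: curr=16, set curr.next=prev(28) | reversed so far: 16 -> 28 -> 25 -> 12 -> 44 -> 13 -> 46

16 -> 28 -> 25 -> 12 -> 44 -> 13 -> 46 -> None


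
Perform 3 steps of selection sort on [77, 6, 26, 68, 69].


Initial: [77, 6, 26, 68, 69]
Step 1: min=6 at 1
  Swap: [6, 77, 26, 68, 69]
Step 2: min=26 at 2
  Swap: [6, 26, 77, 68, 69]
Step 3: min=68 at 3
  Swap: [6, 26, 68, 77, 69]

After 3 steps: [6, 26, 68, 77, 69]


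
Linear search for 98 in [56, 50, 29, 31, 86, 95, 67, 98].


i=0: 56!=98
i=1: 50!=98
i=2: 29!=98
i=3: 31!=98
i=4: 86!=98
i=5: 95!=98
i=6: 67!=98
i=7: 98==98 found!

Found at 7, 8 comps


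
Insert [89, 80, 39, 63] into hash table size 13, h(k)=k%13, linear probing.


Insert 89: h=11 -> slot 11
Insert 80: h=2 -> slot 2
Insert 39: h=0 -> slot 0
Insert 63: h=11, 1 probes -> slot 12

Table: [39, None, 80, None, None, None, None, None, None, None, None, 89, 63]


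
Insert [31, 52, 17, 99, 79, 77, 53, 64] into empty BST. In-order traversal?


Insert 31: root
Insert 52: R from 31
Insert 17: L from 31
Insert 99: R from 31 -> R from 52
Insert 79: R from 31 -> R from 52 -> L from 99
Insert 77: R from 31 -> R from 52 -> L from 99 -> L from 79
Insert 53: R from 31 -> R from 52 -> L from 99 -> L from 79 -> L from 77
Insert 64: R from 31 -> R from 52 -> L from 99 -> L from 79 -> L from 77 -> R from 53

In-order: [17, 31, 52, 53, 64, 77, 79, 99]


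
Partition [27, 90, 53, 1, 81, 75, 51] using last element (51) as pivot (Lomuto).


Pivot: 51
  27 <= 51: advance i (no swap)
  1 <= 51: swap -> [27, 1, 53, 90, 81, 75, 51]
Place pivot at 2: [27, 1, 51, 90, 81, 75, 53]

Partitioned: [27, 1, 51, 90, 81, 75, 53]


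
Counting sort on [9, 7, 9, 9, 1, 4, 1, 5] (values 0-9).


Input: [9, 7, 9, 9, 1, 4, 1, 5]
Counts: [0, 2, 0, 0, 1, 1, 0, 1, 0, 3]

Sorted: [1, 1, 4, 5, 7, 9, 9, 9]


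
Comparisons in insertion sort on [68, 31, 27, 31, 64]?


Algorithm: insertion sort
Input: [68, 31, 27, 31, 64]
Sorted: [27, 31, 31, 64, 68]

7


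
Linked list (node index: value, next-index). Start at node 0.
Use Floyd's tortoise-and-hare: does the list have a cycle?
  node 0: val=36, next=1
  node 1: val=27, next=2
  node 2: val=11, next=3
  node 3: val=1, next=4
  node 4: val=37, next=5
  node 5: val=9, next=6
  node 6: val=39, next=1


Floyd's tortoise (slow, +1) and hare (fast, +2):
  init: slow=0, fast=0
  step 1: slow=1, fast=2
  step 2: slow=2, fast=4
  step 3: slow=3, fast=6
  step 4: slow=4, fast=2
  step 5: slow=5, fast=4
  step 6: slow=6, fast=6
  slow == fast at node 6: cycle detected

Cycle: yes


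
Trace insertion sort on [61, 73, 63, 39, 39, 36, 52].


Initial: [61, 73, 63, 39, 39, 36, 52]
Insert 73: [61, 73, 63, 39, 39, 36, 52]
Insert 63: [61, 63, 73, 39, 39, 36, 52]
Insert 39: [39, 61, 63, 73, 39, 36, 52]
Insert 39: [39, 39, 61, 63, 73, 36, 52]
Insert 36: [36, 39, 39, 61, 63, 73, 52]
Insert 52: [36, 39, 39, 52, 61, 63, 73]

Sorted: [36, 39, 39, 52, 61, 63, 73]


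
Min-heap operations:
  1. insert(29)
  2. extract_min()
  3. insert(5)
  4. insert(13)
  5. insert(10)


insert(29) -> [29]
extract_min()->29, []
insert(5) -> [5]
insert(13) -> [5, 13]
insert(10) -> [5, 13, 10]

Final heap: [5, 13, 10]


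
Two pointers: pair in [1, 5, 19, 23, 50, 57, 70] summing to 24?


lo=0(1)+hi=6(70)=71
lo=0(1)+hi=5(57)=58
lo=0(1)+hi=4(50)=51
lo=0(1)+hi=3(23)=24

Yes: 1+23=24


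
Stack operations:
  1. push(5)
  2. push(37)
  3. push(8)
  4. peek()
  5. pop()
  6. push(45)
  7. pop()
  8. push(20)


push(5) -> [5]
push(37) -> [5, 37]
push(8) -> [5, 37, 8]
peek()->8
pop()->8, [5, 37]
push(45) -> [5, 37, 45]
pop()->45, [5, 37]
push(20) -> [5, 37, 20]

Final stack: [5, 37, 20]


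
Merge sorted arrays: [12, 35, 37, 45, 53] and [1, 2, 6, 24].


Take 1 from B
Take 2 from B
Take 6 from B
Take 12 from A
Take 24 from B

Merged: [1, 2, 6, 12, 24, 35, 37, 45, 53]


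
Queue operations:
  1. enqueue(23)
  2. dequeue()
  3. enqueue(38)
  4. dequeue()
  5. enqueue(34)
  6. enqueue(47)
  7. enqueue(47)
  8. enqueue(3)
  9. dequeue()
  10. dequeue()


enqueue(23) -> [23]
dequeue()->23, []
enqueue(38) -> [38]
dequeue()->38, []
enqueue(34) -> [34]
enqueue(47) -> [34, 47]
enqueue(47) -> [34, 47, 47]
enqueue(3) -> [34, 47, 47, 3]
dequeue()->34, [47, 47, 3]
dequeue()->47, [47, 3]

Final queue: [47, 3]


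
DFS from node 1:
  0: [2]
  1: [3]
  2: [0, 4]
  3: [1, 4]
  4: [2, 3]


Visit 1, push [3]
Visit 3, push [4]
Visit 4, push [2]
Visit 2, push [0]
Visit 0, push []

DFS order: [1, 3, 4, 2, 0]


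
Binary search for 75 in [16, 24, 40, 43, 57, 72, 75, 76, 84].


Step 1: lo=0, hi=8, mid=4, val=57
Step 2: lo=5, hi=8, mid=6, val=75

Found at index 6


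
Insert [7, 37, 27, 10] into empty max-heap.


Insert 7: [7]
Insert 37: [37, 7]
Insert 27: [37, 7, 27]
Insert 10: [37, 10, 27, 7]

Final heap: [37, 10, 27, 7]


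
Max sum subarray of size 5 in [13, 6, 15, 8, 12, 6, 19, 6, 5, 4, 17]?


[0:5]: 54
[1:6]: 47
[2:7]: 60
[3:8]: 51
[4:9]: 48
[5:10]: 40
[6:11]: 51

Max: 60 at [2:7]


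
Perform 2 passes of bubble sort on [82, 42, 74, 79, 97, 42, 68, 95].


Initial: [82, 42, 74, 79, 97, 42, 68, 95]
Pass 1: [42, 74, 79, 82, 42, 68, 95, 97] (6 swaps)
Pass 2: [42, 74, 79, 42, 68, 82, 95, 97] (2 swaps)

After 2 passes: [42, 74, 79, 42, 68, 82, 95, 97]


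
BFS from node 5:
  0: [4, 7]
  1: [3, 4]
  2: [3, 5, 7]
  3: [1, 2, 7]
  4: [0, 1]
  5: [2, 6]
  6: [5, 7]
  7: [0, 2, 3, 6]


Visit 5, enqueue [2, 6]
Visit 2, enqueue [3, 7]
Visit 6, enqueue []
Visit 3, enqueue [1]
Visit 7, enqueue [0]
Visit 1, enqueue [4]
Visit 0, enqueue []
Visit 4, enqueue []

BFS order: [5, 2, 6, 3, 7, 1, 0, 4]


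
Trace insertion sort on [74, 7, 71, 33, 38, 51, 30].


Initial: [74, 7, 71, 33, 38, 51, 30]
Insert 7: [7, 74, 71, 33, 38, 51, 30]
Insert 71: [7, 71, 74, 33, 38, 51, 30]
Insert 33: [7, 33, 71, 74, 38, 51, 30]
Insert 38: [7, 33, 38, 71, 74, 51, 30]
Insert 51: [7, 33, 38, 51, 71, 74, 30]
Insert 30: [7, 30, 33, 38, 51, 71, 74]

Sorted: [7, 30, 33, 38, 51, 71, 74]


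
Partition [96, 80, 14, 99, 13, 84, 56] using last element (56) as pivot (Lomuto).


Pivot: 56
  14 <= 56: swap -> [14, 80, 96, 99, 13, 84, 56]
  13 <= 56: swap -> [14, 13, 96, 99, 80, 84, 56]
Place pivot at 2: [14, 13, 56, 99, 80, 84, 96]

Partitioned: [14, 13, 56, 99, 80, 84, 96]


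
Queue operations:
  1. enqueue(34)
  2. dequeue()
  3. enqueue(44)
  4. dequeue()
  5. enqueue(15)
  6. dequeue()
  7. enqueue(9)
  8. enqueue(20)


enqueue(34) -> [34]
dequeue()->34, []
enqueue(44) -> [44]
dequeue()->44, []
enqueue(15) -> [15]
dequeue()->15, []
enqueue(9) -> [9]
enqueue(20) -> [9, 20]

Final queue: [9, 20]


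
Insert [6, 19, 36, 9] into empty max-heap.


Insert 6: [6]
Insert 19: [19, 6]
Insert 36: [36, 6, 19]
Insert 9: [36, 9, 19, 6]

Final heap: [36, 9, 19, 6]


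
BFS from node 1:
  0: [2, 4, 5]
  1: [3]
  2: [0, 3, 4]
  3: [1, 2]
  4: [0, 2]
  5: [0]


Visit 1, enqueue [3]
Visit 3, enqueue [2]
Visit 2, enqueue [0, 4]
Visit 0, enqueue [5]
Visit 4, enqueue []
Visit 5, enqueue []

BFS order: [1, 3, 2, 0, 4, 5]


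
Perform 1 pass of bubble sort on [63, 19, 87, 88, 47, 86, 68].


Initial: [63, 19, 87, 88, 47, 86, 68]
Pass 1: [19, 63, 87, 47, 86, 68, 88] (4 swaps)

After 1 pass: [19, 63, 87, 47, 86, 68, 88]


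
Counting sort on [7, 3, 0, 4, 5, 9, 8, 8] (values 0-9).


Input: [7, 3, 0, 4, 5, 9, 8, 8]
Counts: [1, 0, 0, 1, 1, 1, 0, 1, 2, 1]

Sorted: [0, 3, 4, 5, 7, 8, 8, 9]


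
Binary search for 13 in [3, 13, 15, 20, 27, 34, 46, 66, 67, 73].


Step 1: lo=0, hi=9, mid=4, val=27
Step 2: lo=0, hi=3, mid=1, val=13

Found at index 1


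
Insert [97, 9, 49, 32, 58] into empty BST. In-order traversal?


Insert 97: root
Insert 9: L from 97
Insert 49: L from 97 -> R from 9
Insert 32: L from 97 -> R from 9 -> L from 49
Insert 58: L from 97 -> R from 9 -> R from 49

In-order: [9, 32, 49, 58, 97]


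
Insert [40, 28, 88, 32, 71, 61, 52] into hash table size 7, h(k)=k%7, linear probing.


Insert 40: h=5 -> slot 5
Insert 28: h=0 -> slot 0
Insert 88: h=4 -> slot 4
Insert 32: h=4, 2 probes -> slot 6
Insert 71: h=1 -> slot 1
Insert 61: h=5, 4 probes -> slot 2
Insert 52: h=3 -> slot 3

Table: [28, 71, 61, 52, 88, 40, 32]


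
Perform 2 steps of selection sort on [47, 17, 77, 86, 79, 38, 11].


Initial: [47, 17, 77, 86, 79, 38, 11]
Step 1: min=11 at 6
  Swap: [11, 17, 77, 86, 79, 38, 47]
Step 2: min=17 at 1
  Swap: [11, 17, 77, 86, 79, 38, 47]

After 2 steps: [11, 17, 77, 86, 79, 38, 47]


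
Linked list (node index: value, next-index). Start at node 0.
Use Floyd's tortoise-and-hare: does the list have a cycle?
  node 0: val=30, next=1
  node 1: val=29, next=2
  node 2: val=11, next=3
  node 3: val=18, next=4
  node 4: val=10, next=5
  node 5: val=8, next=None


Floyd's tortoise (slow, +1) and hare (fast, +2):
  init: slow=0, fast=0
  step 1: slow=1, fast=2
  step 2: slow=2, fast=4
  step 3: fast 4->5->None, no cycle

Cycle: no


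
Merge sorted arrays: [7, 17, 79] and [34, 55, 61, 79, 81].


Take 7 from A
Take 17 from A
Take 34 from B
Take 55 from B
Take 61 from B
Take 79 from A

Merged: [7, 17, 34, 55, 61, 79, 79, 81]


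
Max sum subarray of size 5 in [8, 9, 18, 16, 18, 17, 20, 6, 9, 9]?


[0:5]: 69
[1:6]: 78
[2:7]: 89
[3:8]: 77
[4:9]: 70
[5:10]: 61

Max: 89 at [2:7]


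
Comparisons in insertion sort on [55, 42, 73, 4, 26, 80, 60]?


Algorithm: insertion sort
Input: [55, 42, 73, 4, 26, 80, 60]
Sorted: [4, 26, 42, 55, 60, 73, 80]

13


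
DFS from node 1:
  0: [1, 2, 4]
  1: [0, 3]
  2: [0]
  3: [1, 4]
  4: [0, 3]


Visit 1, push [3, 0]
Visit 0, push [4, 2]
Visit 2, push []
Visit 4, push [3]
Visit 3, push []

DFS order: [1, 0, 2, 4, 3]


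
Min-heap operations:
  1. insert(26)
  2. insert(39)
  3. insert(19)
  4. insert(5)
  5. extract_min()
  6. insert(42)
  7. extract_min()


insert(26) -> [26]
insert(39) -> [26, 39]
insert(19) -> [19, 39, 26]
insert(5) -> [5, 19, 26, 39]
extract_min()->5, [19, 39, 26]
insert(42) -> [19, 39, 26, 42]
extract_min()->19, [26, 39, 42]

Final heap: [26, 39, 42]


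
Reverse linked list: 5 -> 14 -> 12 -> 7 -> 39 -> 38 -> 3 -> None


Step 1: curr=5, set curr.next=prev(None) | reversed so far: 5
Step 2: curr=14, set curr.next=prev(5) | reversed so far: 14 -> 5
Step 3: curr=12, set curr.next=prev(14) | reversed so far: 12 -> 14 -> 5
Step 4: curr=7, set curr.next=prev(12) | reversed so far: 7 -> 12 -> 14 -> 5
Step 5: curr=39, set curr.next=prev(7) | reversed so far: 39 -> 7 -> 12 -> 14 -> 5
Step 6: curr=38, set curr.next=prev(39) | reversed so far: 38 -> 39 -> 7 -> 12 -> 14 -> 5
Step 7: curr=3, set curr.next=prev(38) | reversed so far: 3 -> 38 -> 39 -> 7 -> 12 -> 14 -> 5

3 -> 38 -> 39 -> 7 -> 12 -> 14 -> 5 -> None


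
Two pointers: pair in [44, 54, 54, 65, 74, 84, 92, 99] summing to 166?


lo=0(44)+hi=7(99)=143
lo=1(54)+hi=7(99)=153
lo=2(54)+hi=7(99)=153
lo=3(65)+hi=7(99)=164
lo=4(74)+hi=7(99)=173
lo=4(74)+hi=6(92)=166

Yes: 74+92=166


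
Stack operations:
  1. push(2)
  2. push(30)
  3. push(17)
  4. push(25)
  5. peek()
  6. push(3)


push(2) -> [2]
push(30) -> [2, 30]
push(17) -> [2, 30, 17]
push(25) -> [2, 30, 17, 25]
peek()->25
push(3) -> [2, 30, 17, 25, 3]

Final stack: [2, 30, 17, 25, 3]


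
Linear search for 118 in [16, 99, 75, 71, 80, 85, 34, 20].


i=0: 16!=118
i=1: 99!=118
i=2: 75!=118
i=3: 71!=118
i=4: 80!=118
i=5: 85!=118
i=6: 34!=118
i=7: 20!=118

Not found, 8 comps


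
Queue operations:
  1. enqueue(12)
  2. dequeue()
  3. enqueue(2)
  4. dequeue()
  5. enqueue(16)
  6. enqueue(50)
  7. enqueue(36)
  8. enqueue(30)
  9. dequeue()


enqueue(12) -> [12]
dequeue()->12, []
enqueue(2) -> [2]
dequeue()->2, []
enqueue(16) -> [16]
enqueue(50) -> [16, 50]
enqueue(36) -> [16, 50, 36]
enqueue(30) -> [16, 50, 36, 30]
dequeue()->16, [50, 36, 30]

Final queue: [50, 36, 30]


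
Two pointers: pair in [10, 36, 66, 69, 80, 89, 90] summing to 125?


lo=0(10)+hi=6(90)=100
lo=1(36)+hi=6(90)=126
lo=1(36)+hi=5(89)=125

Yes: 36+89=125


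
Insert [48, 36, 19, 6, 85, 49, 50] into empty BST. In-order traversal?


Insert 48: root
Insert 36: L from 48
Insert 19: L from 48 -> L from 36
Insert 6: L from 48 -> L from 36 -> L from 19
Insert 85: R from 48
Insert 49: R from 48 -> L from 85
Insert 50: R from 48 -> L from 85 -> R from 49

In-order: [6, 19, 36, 48, 49, 50, 85]


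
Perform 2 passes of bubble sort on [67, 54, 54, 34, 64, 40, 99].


Initial: [67, 54, 54, 34, 64, 40, 99]
Pass 1: [54, 54, 34, 64, 40, 67, 99] (5 swaps)
Pass 2: [54, 34, 54, 40, 64, 67, 99] (2 swaps)

After 2 passes: [54, 34, 54, 40, 64, 67, 99]


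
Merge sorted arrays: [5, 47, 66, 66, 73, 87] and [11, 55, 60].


Take 5 from A
Take 11 from B
Take 47 from A
Take 55 from B
Take 60 from B

Merged: [5, 11, 47, 55, 60, 66, 66, 73, 87]


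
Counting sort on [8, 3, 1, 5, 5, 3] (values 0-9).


Input: [8, 3, 1, 5, 5, 3]
Counts: [0, 1, 0, 2, 0, 2, 0, 0, 1, 0]

Sorted: [1, 3, 3, 5, 5, 8]


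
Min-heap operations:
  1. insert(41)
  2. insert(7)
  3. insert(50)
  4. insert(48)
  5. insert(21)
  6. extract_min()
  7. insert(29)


insert(41) -> [41]
insert(7) -> [7, 41]
insert(50) -> [7, 41, 50]
insert(48) -> [7, 41, 50, 48]
insert(21) -> [7, 21, 50, 48, 41]
extract_min()->7, [21, 41, 50, 48]
insert(29) -> [21, 29, 50, 48, 41]

Final heap: [21, 29, 50, 48, 41]


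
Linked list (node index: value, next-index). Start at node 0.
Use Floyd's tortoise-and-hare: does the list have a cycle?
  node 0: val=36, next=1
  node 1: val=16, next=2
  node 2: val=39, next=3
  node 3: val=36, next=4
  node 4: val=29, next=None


Floyd's tortoise (slow, +1) and hare (fast, +2):
  init: slow=0, fast=0
  step 1: slow=1, fast=2
  step 2: slow=2, fast=4
  step 3: fast -> None, no cycle

Cycle: no


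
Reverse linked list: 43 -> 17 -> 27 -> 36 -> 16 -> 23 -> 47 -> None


Step 1: curr=43, set curr.next=prev(None) | reversed so far: 43
Step 2: curr=17, set curr.next=prev(43) | reversed so far: 17 -> 43
Step 3: curr=27, set curr.next=prev(17) | reversed so far: 27 -> 17 -> 43
Step 4: curr=36, set curr.next=prev(27) | reversed so far: 36 -> 27 -> 17 -> 43
Step 5: curr=16, set curr.next=prev(36) | reversed so far: 16 -> 36 -> 27 -> 17 -> 43
Step 6: curr=23, set curr.next=prev(16) | reversed so far: 23 -> 16 -> 36 -> 27 -> 17 -> 43
Step 7: curr=47, set curr.next=prev(23) | reversed so far: 47 -> 23 -> 16 -> 36 -> 27 -> 17 -> 43

47 -> 23 -> 16 -> 36 -> 27 -> 17 -> 43 -> None


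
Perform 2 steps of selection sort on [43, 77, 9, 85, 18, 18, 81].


Initial: [43, 77, 9, 85, 18, 18, 81]
Step 1: min=9 at 2
  Swap: [9, 77, 43, 85, 18, 18, 81]
Step 2: min=18 at 4
  Swap: [9, 18, 43, 85, 77, 18, 81]

After 2 steps: [9, 18, 43, 85, 77, 18, 81]


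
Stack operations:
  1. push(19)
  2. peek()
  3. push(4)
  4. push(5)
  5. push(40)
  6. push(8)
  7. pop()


push(19) -> [19]
peek()->19
push(4) -> [19, 4]
push(5) -> [19, 4, 5]
push(40) -> [19, 4, 5, 40]
push(8) -> [19, 4, 5, 40, 8]
pop()->8, [19, 4, 5, 40]

Final stack: [19, 4, 5, 40]


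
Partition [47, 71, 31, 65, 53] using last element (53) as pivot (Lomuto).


Pivot: 53
  47 <= 53: advance i (no swap)
  31 <= 53: swap -> [47, 31, 71, 65, 53]
Place pivot at 2: [47, 31, 53, 65, 71]

Partitioned: [47, 31, 53, 65, 71]


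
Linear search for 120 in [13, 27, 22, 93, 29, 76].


i=0: 13!=120
i=1: 27!=120
i=2: 22!=120
i=3: 93!=120
i=4: 29!=120
i=5: 76!=120

Not found, 6 comps


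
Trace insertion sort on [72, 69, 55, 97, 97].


Initial: [72, 69, 55, 97, 97]
Insert 69: [69, 72, 55, 97, 97]
Insert 55: [55, 69, 72, 97, 97]
Insert 97: [55, 69, 72, 97, 97]
Insert 97: [55, 69, 72, 97, 97]

Sorted: [55, 69, 72, 97, 97]


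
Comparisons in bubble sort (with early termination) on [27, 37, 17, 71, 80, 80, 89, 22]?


Algorithm: bubble sort (with early termination)
Input: [27, 37, 17, 71, 80, 80, 89, 22]
Sorted: [17, 22, 27, 37, 71, 80, 80, 89]

28


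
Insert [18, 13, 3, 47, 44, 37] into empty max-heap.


Insert 18: [18]
Insert 13: [18, 13]
Insert 3: [18, 13, 3]
Insert 47: [47, 18, 3, 13]
Insert 44: [47, 44, 3, 13, 18]
Insert 37: [47, 44, 37, 13, 18, 3]

Final heap: [47, 44, 37, 13, 18, 3]


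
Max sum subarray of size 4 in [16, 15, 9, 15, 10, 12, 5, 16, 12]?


[0:4]: 55
[1:5]: 49
[2:6]: 46
[3:7]: 42
[4:8]: 43
[5:9]: 45

Max: 55 at [0:4]


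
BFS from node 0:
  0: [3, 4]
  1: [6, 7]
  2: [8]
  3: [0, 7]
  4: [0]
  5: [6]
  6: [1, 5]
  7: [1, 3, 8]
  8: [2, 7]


Visit 0, enqueue [3, 4]
Visit 3, enqueue [7]
Visit 4, enqueue []
Visit 7, enqueue [1, 8]
Visit 1, enqueue [6]
Visit 8, enqueue [2]
Visit 6, enqueue [5]
Visit 2, enqueue []
Visit 5, enqueue []

BFS order: [0, 3, 4, 7, 1, 8, 6, 2, 5]


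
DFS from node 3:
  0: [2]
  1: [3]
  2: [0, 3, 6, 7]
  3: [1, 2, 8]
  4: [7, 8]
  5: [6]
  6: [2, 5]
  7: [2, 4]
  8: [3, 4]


Visit 3, push [8, 2, 1]
Visit 1, push []
Visit 2, push [7, 6, 0]
Visit 0, push []
Visit 6, push [5]
Visit 5, push []
Visit 7, push [4]
Visit 4, push [8]
Visit 8, push []

DFS order: [3, 1, 2, 0, 6, 5, 7, 4, 8]


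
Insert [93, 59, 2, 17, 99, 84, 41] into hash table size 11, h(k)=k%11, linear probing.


Insert 93: h=5 -> slot 5
Insert 59: h=4 -> slot 4
Insert 2: h=2 -> slot 2
Insert 17: h=6 -> slot 6
Insert 99: h=0 -> slot 0
Insert 84: h=7 -> slot 7
Insert 41: h=8 -> slot 8

Table: [99, None, 2, None, 59, 93, 17, 84, 41, None, None]


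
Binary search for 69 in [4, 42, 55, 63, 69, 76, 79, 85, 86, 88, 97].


Step 1: lo=0, hi=10, mid=5, val=76
Step 2: lo=0, hi=4, mid=2, val=55
Step 3: lo=3, hi=4, mid=3, val=63
Step 4: lo=4, hi=4, mid=4, val=69

Found at index 4


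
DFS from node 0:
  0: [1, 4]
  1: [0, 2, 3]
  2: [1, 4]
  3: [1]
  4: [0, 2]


Visit 0, push [4, 1]
Visit 1, push [3, 2]
Visit 2, push [4]
Visit 4, push []
Visit 3, push []

DFS order: [0, 1, 2, 4, 3]


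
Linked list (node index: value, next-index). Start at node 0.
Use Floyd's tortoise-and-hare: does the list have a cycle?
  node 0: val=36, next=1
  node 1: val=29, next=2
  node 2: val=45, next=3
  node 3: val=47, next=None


Floyd's tortoise (slow, +1) and hare (fast, +2):
  init: slow=0, fast=0
  step 1: slow=1, fast=2
  step 2: fast 2->3->None, no cycle

Cycle: no


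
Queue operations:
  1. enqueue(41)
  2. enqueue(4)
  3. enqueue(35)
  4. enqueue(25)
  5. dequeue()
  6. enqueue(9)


enqueue(41) -> [41]
enqueue(4) -> [41, 4]
enqueue(35) -> [41, 4, 35]
enqueue(25) -> [41, 4, 35, 25]
dequeue()->41, [4, 35, 25]
enqueue(9) -> [4, 35, 25, 9]

Final queue: [4, 35, 25, 9]


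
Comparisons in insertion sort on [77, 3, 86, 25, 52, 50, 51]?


Algorithm: insertion sort
Input: [77, 3, 86, 25, 52, 50, 51]
Sorted: [3, 25, 50, 51, 52, 77, 86]

16
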